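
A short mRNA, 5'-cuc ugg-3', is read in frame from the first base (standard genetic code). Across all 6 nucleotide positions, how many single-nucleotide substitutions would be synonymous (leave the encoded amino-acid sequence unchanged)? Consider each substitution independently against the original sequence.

Codon 1 (CUC, Leu): 3 synonymous substitutions.
Codon 2 (UGG, Trp): 0 synonymous substitutions.
Total: 3 + 0 = 3.

3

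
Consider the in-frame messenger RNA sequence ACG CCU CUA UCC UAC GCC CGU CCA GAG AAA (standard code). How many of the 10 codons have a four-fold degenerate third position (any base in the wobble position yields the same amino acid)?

Codon 1 ACG (Thr): third position 4-fold.
Codon 2 CCU (Pro): third position 4-fold.
Codon 3 CUA (Leu): third position 4-fold.
Codon 4 UCC (Ser): third position 4-fold.
Codon 5 UAC (Tyr): third position 2-fold.
Codon 6 GCC (Ala): third position 4-fold.
Codon 7 CGU (Arg): third position 4-fold.
Codon 8 CCA (Pro): third position 4-fold.
Codon 9 GAG (Glu): third position 2-fold.
Codon 10 AAA (Lys): third position 2-fold.
Four-fold degenerate third positions: 7.

7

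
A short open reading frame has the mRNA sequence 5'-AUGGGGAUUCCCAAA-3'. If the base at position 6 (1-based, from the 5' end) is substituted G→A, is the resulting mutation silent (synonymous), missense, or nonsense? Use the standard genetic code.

silent

Position 6 falls in codon 2: GGG → Gly.
After the substitution the codon is GGA → Gly.
Both encode Gly, so the change is synonymous.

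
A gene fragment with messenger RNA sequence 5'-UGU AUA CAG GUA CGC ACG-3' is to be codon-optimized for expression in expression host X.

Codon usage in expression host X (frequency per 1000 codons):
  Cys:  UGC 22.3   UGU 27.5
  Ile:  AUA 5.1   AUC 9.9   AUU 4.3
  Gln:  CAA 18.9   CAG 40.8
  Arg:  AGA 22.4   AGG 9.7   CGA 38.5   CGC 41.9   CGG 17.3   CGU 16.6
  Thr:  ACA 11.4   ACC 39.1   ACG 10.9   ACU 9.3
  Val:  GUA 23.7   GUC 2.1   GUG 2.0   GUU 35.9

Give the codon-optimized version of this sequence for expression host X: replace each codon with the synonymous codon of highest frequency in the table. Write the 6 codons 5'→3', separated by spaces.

UGU AUC CAG GUU CGC ACC

Codon 1 (Cys): best is UGU at 27.5.
Codon 2 (Ile): best is AUC at 9.9.
Codon 3 (Gln): best is CAG at 40.8.
Codon 4 (Val): best is GUU at 35.9.
Codon 5 (Arg): best is CGC at 41.9.
Codon 6 (Thr): best is ACC at 39.1.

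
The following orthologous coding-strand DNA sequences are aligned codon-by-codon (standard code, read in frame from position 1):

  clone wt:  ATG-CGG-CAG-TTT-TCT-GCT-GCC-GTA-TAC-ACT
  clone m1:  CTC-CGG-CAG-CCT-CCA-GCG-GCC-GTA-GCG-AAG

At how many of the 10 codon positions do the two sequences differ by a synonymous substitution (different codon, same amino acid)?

1

Codon 1: ATG Met / CTC Leu — nonsynonymous.
Codon 2: CGG Arg / CGG Arg — identical.
Codon 3: CAG Gln / CAG Gln — identical.
Codon 4: TTT Phe / CCT Pro — nonsynonymous.
Codon 5: TCT Ser / CCA Pro — nonsynonymous.
Codon 6: GCT Ala / GCG Ala — synonymous.
Codon 7: GCC Ala / GCC Ala — identical.
Codon 8: GTA Val / GTA Val — identical.
Codon 9: TAC Tyr / GCG Ala — nonsynonymous.
Codon 10: ACT Thr / AAG Lys — nonsynonymous.
Synonymous differences: 1.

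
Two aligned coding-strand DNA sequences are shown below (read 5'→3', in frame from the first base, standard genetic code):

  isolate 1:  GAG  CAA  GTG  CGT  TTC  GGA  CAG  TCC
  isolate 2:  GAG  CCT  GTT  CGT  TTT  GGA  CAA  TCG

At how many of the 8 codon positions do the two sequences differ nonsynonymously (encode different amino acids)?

Codon 1: GAG Glu / GAG Glu — identical.
Codon 2: CAA Gln / CCT Pro — nonsynonymous.
Codon 3: GTG Val / GTT Val — synonymous.
Codon 4: CGT Arg / CGT Arg — identical.
Codon 5: TTC Phe / TTT Phe — synonymous.
Codon 6: GGA Gly / GGA Gly — identical.
Codon 7: CAG Gln / CAA Gln — synonymous.
Codon 8: TCC Ser / TCG Ser — synonymous.
Nonsynonymous differences: 1.

1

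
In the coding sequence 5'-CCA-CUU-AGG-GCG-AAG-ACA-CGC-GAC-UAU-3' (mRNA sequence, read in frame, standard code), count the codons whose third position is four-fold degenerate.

5

Codon 1 CCA (Pro): third position 4-fold.
Codon 2 CUU (Leu): third position 4-fold.
Codon 3 AGG (Arg): third position 2-fold.
Codon 4 GCG (Ala): third position 4-fold.
Codon 5 AAG (Lys): third position 2-fold.
Codon 6 ACA (Thr): third position 4-fold.
Codon 7 CGC (Arg): third position 4-fold.
Codon 8 GAC (Asp): third position 2-fold.
Codon 9 UAU (Tyr): third position 2-fold.
Four-fold degenerate third positions: 5.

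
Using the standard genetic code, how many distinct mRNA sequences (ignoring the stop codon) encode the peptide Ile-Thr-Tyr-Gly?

96

Ile: 3 codons.
Thr: 4 codons.
Tyr: 2 codons.
Gly: 4 codons.
3 × 4 × 2 × 4 = 96.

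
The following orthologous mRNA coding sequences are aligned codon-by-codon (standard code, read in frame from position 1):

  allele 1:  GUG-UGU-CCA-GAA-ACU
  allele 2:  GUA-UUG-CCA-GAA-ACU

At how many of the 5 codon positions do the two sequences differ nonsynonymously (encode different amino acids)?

1

Codon 1: GUG Val / GUA Val — synonymous.
Codon 2: UGU Cys / UUG Leu — nonsynonymous.
Codon 3: CCA Pro / CCA Pro — identical.
Codon 4: GAA Glu / GAA Glu — identical.
Codon 5: ACU Thr / ACU Thr — identical.
Nonsynonymous differences: 1.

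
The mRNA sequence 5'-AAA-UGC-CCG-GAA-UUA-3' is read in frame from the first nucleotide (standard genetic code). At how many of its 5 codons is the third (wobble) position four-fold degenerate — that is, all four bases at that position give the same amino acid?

1

Codon 1 AAA (Lys): third position 2-fold.
Codon 2 UGC (Cys): third position 2-fold.
Codon 3 CCG (Pro): third position 4-fold.
Codon 4 GAA (Glu): third position 2-fold.
Codon 5 UUA (Leu): third position 2-fold.
Four-fold degenerate third positions: 1.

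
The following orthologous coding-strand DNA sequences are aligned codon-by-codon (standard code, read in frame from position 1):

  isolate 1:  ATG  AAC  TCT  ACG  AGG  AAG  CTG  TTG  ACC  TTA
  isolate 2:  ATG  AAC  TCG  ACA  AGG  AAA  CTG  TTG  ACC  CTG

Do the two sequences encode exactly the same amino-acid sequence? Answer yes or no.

yes

Codon 1: ATG Met / ATG Met — identical.
Codon 2: AAC Asn / AAC Asn — identical.
Codon 3: TCT Ser / TCG Ser — synonymous.
Codon 4: ACG Thr / ACA Thr — synonymous.
Codon 5: AGG Arg / AGG Arg — identical.
Codon 6: AAG Lys / AAA Lys — synonymous.
Codon 7: CTG Leu / CTG Leu — identical.
Codon 8: TTG Leu / TTG Leu — identical.
Codon 9: ACC Thr / ACC Thr — identical.
Codon 10: TTA Leu / CTG Leu — synonymous.
Nonsynonymous differences: 0 → same protein.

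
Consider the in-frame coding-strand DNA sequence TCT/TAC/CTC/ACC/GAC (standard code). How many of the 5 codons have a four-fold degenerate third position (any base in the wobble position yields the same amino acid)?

Codon 1 TCT (Ser): third position 4-fold.
Codon 2 TAC (Tyr): third position 2-fold.
Codon 3 CTC (Leu): third position 4-fold.
Codon 4 ACC (Thr): third position 4-fold.
Codon 5 GAC (Asp): third position 2-fold.
Four-fold degenerate third positions: 3.

3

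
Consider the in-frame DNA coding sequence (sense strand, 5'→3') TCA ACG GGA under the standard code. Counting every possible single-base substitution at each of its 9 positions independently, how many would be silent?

Codon 1 (TCA, Ser): 3 synonymous substitutions.
Codon 2 (ACG, Thr): 3 synonymous substitutions.
Codon 3 (GGA, Gly): 3 synonymous substitutions.
Total: 3 + 3 + 3 = 9.

9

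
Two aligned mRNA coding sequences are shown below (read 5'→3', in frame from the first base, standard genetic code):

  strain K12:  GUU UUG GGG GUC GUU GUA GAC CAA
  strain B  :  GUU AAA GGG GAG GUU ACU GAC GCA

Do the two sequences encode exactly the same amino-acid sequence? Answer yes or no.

no

Codon 1: GUU Val / GUU Val — identical.
Codon 2: UUG Leu / AAA Lys — nonsynonymous.
Codon 3: GGG Gly / GGG Gly — identical.
Codon 4: GUC Val / GAG Glu — nonsynonymous.
Codon 5: GUU Val / GUU Val — identical.
Codon 6: GUA Val / ACU Thr — nonsynonymous.
Codon 7: GAC Asp / GAC Asp — identical.
Codon 8: CAA Gln / GCA Ala — nonsynonymous.
Nonsynonymous differences: 4 → different protein.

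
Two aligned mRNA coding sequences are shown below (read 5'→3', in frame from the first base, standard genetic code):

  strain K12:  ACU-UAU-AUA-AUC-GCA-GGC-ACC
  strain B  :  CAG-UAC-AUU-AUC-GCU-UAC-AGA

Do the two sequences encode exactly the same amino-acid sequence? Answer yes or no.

Codon 1: ACU Thr / CAG Gln — nonsynonymous.
Codon 2: UAU Tyr / UAC Tyr — synonymous.
Codon 3: AUA Ile / AUU Ile — synonymous.
Codon 4: AUC Ile / AUC Ile — identical.
Codon 5: GCA Ala / GCU Ala — synonymous.
Codon 6: GGC Gly / UAC Tyr — nonsynonymous.
Codon 7: ACC Thr / AGA Arg — nonsynonymous.
Nonsynonymous differences: 3 → different protein.

no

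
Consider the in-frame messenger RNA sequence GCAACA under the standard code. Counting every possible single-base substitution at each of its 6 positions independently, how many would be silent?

6

Codon 1 (GCA, Ala): 3 synonymous substitutions.
Codon 2 (ACA, Thr): 3 synonymous substitutions.
Total: 3 + 3 = 6.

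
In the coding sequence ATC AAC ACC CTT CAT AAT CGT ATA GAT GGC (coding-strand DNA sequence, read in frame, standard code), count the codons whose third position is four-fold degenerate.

4

Codon 1 ATC (Ile): third position 3-fold.
Codon 2 AAC (Asn): third position 2-fold.
Codon 3 ACC (Thr): third position 4-fold.
Codon 4 CTT (Leu): third position 4-fold.
Codon 5 CAT (His): third position 2-fold.
Codon 6 AAT (Asn): third position 2-fold.
Codon 7 CGT (Arg): third position 4-fold.
Codon 8 ATA (Ile): third position 3-fold.
Codon 9 GAT (Asp): third position 2-fold.
Codon 10 GGC (Gly): third position 4-fold.
Four-fold degenerate third positions: 4.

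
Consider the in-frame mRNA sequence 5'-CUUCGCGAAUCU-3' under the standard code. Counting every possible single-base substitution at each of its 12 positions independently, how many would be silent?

Codon 1 (CUU, Leu): 3 synonymous substitutions.
Codon 2 (CGC, Arg): 3 synonymous substitutions.
Codon 3 (GAA, Glu): 1 synonymous substitution.
Codon 4 (UCU, Ser): 3 synonymous substitutions.
Total: 3 + 3 + 1 + 3 = 10.

10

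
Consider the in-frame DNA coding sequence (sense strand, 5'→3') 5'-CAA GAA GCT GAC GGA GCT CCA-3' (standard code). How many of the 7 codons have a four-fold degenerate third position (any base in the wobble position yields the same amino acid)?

4

Codon 1 CAA (Gln): third position 2-fold.
Codon 2 GAA (Glu): third position 2-fold.
Codon 3 GCT (Ala): third position 4-fold.
Codon 4 GAC (Asp): third position 2-fold.
Codon 5 GGA (Gly): third position 4-fold.
Codon 6 GCT (Ala): third position 4-fold.
Codon 7 CCA (Pro): third position 4-fold.
Four-fold degenerate third positions: 4.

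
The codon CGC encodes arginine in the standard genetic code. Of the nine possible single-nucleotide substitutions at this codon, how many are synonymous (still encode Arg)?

Position 1: none → 0 synonymous.
Position 2: none → 0 synonymous.
Position 3: CGU, CGA, CGG → 3 synonymous.
Total: 0 + 0 + 3 = 3.

3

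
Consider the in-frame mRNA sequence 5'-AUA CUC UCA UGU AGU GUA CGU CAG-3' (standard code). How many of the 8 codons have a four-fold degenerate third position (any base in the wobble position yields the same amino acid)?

4

Codon 1 AUA (Ile): third position 3-fold.
Codon 2 CUC (Leu): third position 4-fold.
Codon 3 UCA (Ser): third position 4-fold.
Codon 4 UGU (Cys): third position 2-fold.
Codon 5 AGU (Ser): third position 2-fold.
Codon 6 GUA (Val): third position 4-fold.
Codon 7 CGU (Arg): third position 4-fold.
Codon 8 CAG (Gln): third position 2-fold.
Four-fold degenerate third positions: 4.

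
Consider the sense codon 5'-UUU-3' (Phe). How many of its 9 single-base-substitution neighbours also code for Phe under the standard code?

Position 1: none → 0 synonymous.
Position 2: none → 0 synonymous.
Position 3: UUC → 1 synonymous.
Total: 0 + 0 + 1 = 1.

1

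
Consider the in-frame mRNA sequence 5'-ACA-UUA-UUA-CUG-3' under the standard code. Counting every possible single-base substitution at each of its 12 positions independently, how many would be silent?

Codon 1 (ACA, Thr): 3 synonymous substitutions.
Codon 2 (UUA, Leu): 2 synonymous substitutions.
Codon 3 (UUA, Leu): 2 synonymous substitutions.
Codon 4 (CUG, Leu): 4 synonymous substitutions.
Total: 3 + 2 + 2 + 4 = 11.

11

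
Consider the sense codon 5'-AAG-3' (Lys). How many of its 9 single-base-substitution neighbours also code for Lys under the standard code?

1

Position 1: none → 0 synonymous.
Position 2: none → 0 synonymous.
Position 3: AAA → 1 synonymous.
Total: 0 + 0 + 1 = 1.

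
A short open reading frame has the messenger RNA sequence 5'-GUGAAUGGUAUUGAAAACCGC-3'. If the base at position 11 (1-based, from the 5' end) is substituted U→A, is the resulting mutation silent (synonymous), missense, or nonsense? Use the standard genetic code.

Position 11 falls in codon 4: AUU → Ile.
After the substitution the codon is AAU → Asn.
Ile ≠ Asn, so this is a missense mutation.

missense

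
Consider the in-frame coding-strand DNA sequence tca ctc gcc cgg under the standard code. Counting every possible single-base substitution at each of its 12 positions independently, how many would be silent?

Codon 1 (TCA, Ser): 3 synonymous substitutions.
Codon 2 (CTC, Leu): 3 synonymous substitutions.
Codon 3 (GCC, Ala): 3 synonymous substitutions.
Codon 4 (CGG, Arg): 4 synonymous substitutions.
Total: 3 + 3 + 3 + 4 = 13.

13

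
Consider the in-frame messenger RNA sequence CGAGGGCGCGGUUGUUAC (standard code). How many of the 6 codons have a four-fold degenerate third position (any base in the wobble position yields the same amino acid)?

Codon 1 CGA (Arg): third position 4-fold.
Codon 2 GGG (Gly): third position 4-fold.
Codon 3 CGC (Arg): third position 4-fold.
Codon 4 GGU (Gly): third position 4-fold.
Codon 5 UGU (Cys): third position 2-fold.
Codon 6 UAC (Tyr): third position 2-fold.
Four-fold degenerate third positions: 4.

4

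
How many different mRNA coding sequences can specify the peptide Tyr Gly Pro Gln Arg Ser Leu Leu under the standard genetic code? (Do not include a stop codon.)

82944

Tyr: 2 codons.
Gly: 4 codons.
Pro: 4 codons.
Gln: 2 codons.
Arg: 6 codons.
Ser: 6 codons.
Leu: 6 codons.
Leu: 6 codons.
2 × 4 × 4 × 2 × 6 × 6 × 6 × 6 = 82944.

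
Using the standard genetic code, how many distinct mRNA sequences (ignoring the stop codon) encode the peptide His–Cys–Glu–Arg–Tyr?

His: 2 codons.
Cys: 2 codons.
Glu: 2 codons.
Arg: 6 codons.
Tyr: 2 codons.
2 × 2 × 2 × 6 × 2 = 96.

96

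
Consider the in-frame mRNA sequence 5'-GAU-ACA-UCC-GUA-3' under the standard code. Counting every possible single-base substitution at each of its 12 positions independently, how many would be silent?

10

Codon 1 (GAU, Asp): 1 synonymous substitution.
Codon 2 (ACA, Thr): 3 synonymous substitutions.
Codon 3 (UCC, Ser): 3 synonymous substitutions.
Codon 4 (GUA, Val): 3 synonymous substitutions.
Total: 1 + 3 + 3 + 3 = 10.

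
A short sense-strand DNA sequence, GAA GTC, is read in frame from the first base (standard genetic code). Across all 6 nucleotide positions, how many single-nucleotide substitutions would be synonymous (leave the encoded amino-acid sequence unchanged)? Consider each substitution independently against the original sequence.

4

Codon 1 (GAA, Glu): 1 synonymous substitution.
Codon 2 (GTC, Val): 3 synonymous substitutions.
Total: 1 + 3 = 4.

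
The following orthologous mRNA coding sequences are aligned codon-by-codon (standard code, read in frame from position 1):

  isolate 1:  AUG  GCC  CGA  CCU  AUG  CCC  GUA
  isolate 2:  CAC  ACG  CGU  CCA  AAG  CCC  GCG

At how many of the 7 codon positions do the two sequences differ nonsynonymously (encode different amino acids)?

Codon 1: AUG Met / CAC His — nonsynonymous.
Codon 2: GCC Ala / ACG Thr — nonsynonymous.
Codon 3: CGA Arg / CGU Arg — synonymous.
Codon 4: CCU Pro / CCA Pro — synonymous.
Codon 5: AUG Met / AAG Lys — nonsynonymous.
Codon 6: CCC Pro / CCC Pro — identical.
Codon 7: GUA Val / GCG Ala — nonsynonymous.
Nonsynonymous differences: 4.

4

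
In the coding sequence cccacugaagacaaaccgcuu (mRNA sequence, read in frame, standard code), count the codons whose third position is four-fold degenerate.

Codon 1 CCC (Pro): third position 4-fold.
Codon 2 ACU (Thr): third position 4-fold.
Codon 3 GAA (Glu): third position 2-fold.
Codon 4 GAC (Asp): third position 2-fold.
Codon 5 AAA (Lys): third position 2-fold.
Codon 6 CCG (Pro): third position 4-fold.
Codon 7 CUU (Leu): third position 4-fold.
Four-fold degenerate third positions: 4.

4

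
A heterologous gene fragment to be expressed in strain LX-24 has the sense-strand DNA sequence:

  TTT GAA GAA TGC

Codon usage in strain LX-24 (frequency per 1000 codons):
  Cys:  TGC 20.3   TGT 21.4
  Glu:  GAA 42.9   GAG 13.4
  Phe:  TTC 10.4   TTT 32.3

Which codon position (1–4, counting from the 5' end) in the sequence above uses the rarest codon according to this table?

Codon 1 TTT (Phe): 32.3 per 1000.
Codon 2 GAA (Glu): 42.9 per 1000.
Codon 3 GAA (Glu): 42.9 per 1000.
Codon 4 TGC (Cys): 20.3 per 1000.
Lowest frequency is 20.3 at codon 4.

4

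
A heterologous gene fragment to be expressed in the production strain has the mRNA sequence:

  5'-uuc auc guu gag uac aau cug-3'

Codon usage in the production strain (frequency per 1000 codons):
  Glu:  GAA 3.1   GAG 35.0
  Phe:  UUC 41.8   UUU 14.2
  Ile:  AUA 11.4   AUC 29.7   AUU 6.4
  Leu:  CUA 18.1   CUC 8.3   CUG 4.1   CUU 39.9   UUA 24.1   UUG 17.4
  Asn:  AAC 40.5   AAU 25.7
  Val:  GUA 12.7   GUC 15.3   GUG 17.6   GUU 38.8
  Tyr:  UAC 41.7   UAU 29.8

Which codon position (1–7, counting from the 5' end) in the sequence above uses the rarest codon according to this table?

Codon 1 UUC (Phe): 41.8 per 1000.
Codon 2 AUC (Ile): 29.7 per 1000.
Codon 3 GUU (Val): 38.8 per 1000.
Codon 4 GAG (Glu): 35.0 per 1000.
Codon 5 UAC (Tyr): 41.7 per 1000.
Codon 6 AAU (Asn): 25.7 per 1000.
Codon 7 CUG (Leu): 4.1 per 1000.
Lowest frequency is 4.1 at codon 7.

7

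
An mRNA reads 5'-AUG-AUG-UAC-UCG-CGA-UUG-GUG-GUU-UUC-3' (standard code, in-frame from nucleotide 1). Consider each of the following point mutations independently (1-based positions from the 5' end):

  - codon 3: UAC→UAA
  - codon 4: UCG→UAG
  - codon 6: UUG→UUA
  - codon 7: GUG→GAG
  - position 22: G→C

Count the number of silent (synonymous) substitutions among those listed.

1

Codon 3: UAC (Tyr) → UAA (Stop) — nonsense.
Codon 4: UCG (Ser) → UAG (Stop) — nonsense.
Codon 6: UUG (Leu) → UUA (Leu) — synonymous.
Codon 7: GUG (Val) → GAG (Glu) — missense.
Codon 8: GUU (Val) → CUU (Leu) — missense.
Synonymous: 1 of 5.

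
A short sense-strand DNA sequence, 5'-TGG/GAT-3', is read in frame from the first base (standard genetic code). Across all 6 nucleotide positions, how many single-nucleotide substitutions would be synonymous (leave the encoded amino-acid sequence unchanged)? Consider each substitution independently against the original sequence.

1

Codon 1 (TGG, Trp): 0 synonymous substitutions.
Codon 2 (GAT, Asp): 1 synonymous substitution.
Total: 0 + 1 = 1.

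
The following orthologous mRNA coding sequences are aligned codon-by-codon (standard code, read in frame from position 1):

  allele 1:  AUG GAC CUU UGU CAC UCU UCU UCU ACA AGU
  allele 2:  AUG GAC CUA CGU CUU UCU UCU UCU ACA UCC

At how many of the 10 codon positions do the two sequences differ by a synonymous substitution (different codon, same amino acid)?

Codon 1: AUG Met / AUG Met — identical.
Codon 2: GAC Asp / GAC Asp — identical.
Codon 3: CUU Leu / CUA Leu — synonymous.
Codon 4: UGU Cys / CGU Arg — nonsynonymous.
Codon 5: CAC His / CUU Leu — nonsynonymous.
Codon 6: UCU Ser / UCU Ser — identical.
Codon 7: UCU Ser / UCU Ser — identical.
Codon 8: UCU Ser / UCU Ser — identical.
Codon 9: ACA Thr / ACA Thr — identical.
Codon 10: AGU Ser / UCC Ser — synonymous.
Synonymous differences: 2.

2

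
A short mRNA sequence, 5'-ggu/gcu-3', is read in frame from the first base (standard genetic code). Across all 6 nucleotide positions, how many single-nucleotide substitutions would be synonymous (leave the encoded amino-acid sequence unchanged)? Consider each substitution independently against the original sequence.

Codon 1 (GGU, Gly): 3 synonymous substitutions.
Codon 2 (GCU, Ala): 3 synonymous substitutions.
Total: 3 + 3 = 6.

6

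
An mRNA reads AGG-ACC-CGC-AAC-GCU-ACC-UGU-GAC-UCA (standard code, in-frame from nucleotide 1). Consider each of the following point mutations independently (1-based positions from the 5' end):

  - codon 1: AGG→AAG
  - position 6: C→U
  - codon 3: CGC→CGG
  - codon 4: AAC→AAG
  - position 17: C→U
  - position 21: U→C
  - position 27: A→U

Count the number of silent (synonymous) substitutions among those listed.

Codon 1: AGG (Arg) → AAG (Lys) — missense.
Codon 2: ACC (Thr) → ACU (Thr) — synonymous.
Codon 3: CGC (Arg) → CGG (Arg) — synonymous.
Codon 4: AAC (Asn) → AAG (Lys) — missense.
Codon 6: ACC (Thr) → AUC (Ile) — missense.
Codon 7: UGU (Cys) → UGC (Cys) — synonymous.
Codon 9: UCA (Ser) → UCU (Ser) — synonymous.
Synonymous: 4 of 7.

4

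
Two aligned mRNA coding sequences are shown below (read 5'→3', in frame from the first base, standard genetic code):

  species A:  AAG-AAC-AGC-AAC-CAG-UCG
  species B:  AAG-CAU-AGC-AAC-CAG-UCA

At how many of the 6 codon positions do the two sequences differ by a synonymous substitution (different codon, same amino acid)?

1

Codon 1: AAG Lys / AAG Lys — identical.
Codon 2: AAC Asn / CAU His — nonsynonymous.
Codon 3: AGC Ser / AGC Ser — identical.
Codon 4: AAC Asn / AAC Asn — identical.
Codon 5: CAG Gln / CAG Gln — identical.
Codon 6: UCG Ser / UCA Ser — synonymous.
Synonymous differences: 1.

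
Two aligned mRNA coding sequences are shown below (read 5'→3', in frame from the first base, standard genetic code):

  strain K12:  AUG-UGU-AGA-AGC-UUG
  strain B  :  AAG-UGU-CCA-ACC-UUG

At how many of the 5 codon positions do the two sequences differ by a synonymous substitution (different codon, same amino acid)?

0

Codon 1: AUG Met / AAG Lys — nonsynonymous.
Codon 2: UGU Cys / UGU Cys — identical.
Codon 3: AGA Arg / CCA Pro — nonsynonymous.
Codon 4: AGC Ser / ACC Thr — nonsynonymous.
Codon 5: UUG Leu / UUG Leu — identical.
Synonymous differences: 0.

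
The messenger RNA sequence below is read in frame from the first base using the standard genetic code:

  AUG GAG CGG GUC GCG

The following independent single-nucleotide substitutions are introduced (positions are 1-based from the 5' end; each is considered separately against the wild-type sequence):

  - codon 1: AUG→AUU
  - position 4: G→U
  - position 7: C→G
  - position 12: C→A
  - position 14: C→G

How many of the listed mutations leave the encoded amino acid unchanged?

Codon 1: AUG (Met) → AUU (Ile) — missense.
Codon 2: GAG (Glu) → UAG (Stop) — nonsense.
Codon 3: CGG (Arg) → GGG (Gly) — missense.
Codon 4: GUC (Val) → GUA (Val) — synonymous.
Codon 5: GCG (Ala) → GGG (Gly) — missense.
Synonymous: 1 of 5.

1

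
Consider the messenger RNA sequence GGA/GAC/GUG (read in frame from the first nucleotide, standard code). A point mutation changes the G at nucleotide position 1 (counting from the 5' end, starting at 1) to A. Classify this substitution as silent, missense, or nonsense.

Position 1 falls in codon 1: GGA → Gly.
After the substitution the codon is AGA → Arg.
Gly ≠ Arg, so this is a missense mutation.

missense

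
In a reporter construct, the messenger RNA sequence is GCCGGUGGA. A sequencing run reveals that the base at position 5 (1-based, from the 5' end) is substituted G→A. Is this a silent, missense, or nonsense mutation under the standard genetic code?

missense

Position 5 falls in codon 2: GGU → Gly.
After the substitution the codon is GAU → Asp.
Gly ≠ Asp, so this is a missense mutation.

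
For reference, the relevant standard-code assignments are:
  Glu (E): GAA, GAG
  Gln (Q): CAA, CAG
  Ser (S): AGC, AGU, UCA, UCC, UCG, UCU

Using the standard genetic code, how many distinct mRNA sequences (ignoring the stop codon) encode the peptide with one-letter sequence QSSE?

Gln: 2 codons.
Ser: 6 codons.
Ser: 6 codons.
Glu: 2 codons.
2 × 6 × 6 × 2 = 144.

144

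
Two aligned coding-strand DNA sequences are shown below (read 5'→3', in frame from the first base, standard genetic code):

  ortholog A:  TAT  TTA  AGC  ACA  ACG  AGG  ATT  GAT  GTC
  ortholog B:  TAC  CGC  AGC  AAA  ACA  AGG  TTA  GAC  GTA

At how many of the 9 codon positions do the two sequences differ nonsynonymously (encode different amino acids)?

3

Codon 1: TAT Tyr / TAC Tyr — synonymous.
Codon 2: TTA Leu / CGC Arg — nonsynonymous.
Codon 3: AGC Ser / AGC Ser — identical.
Codon 4: ACA Thr / AAA Lys — nonsynonymous.
Codon 5: ACG Thr / ACA Thr — synonymous.
Codon 6: AGG Arg / AGG Arg — identical.
Codon 7: ATT Ile / TTA Leu — nonsynonymous.
Codon 8: GAT Asp / GAC Asp — synonymous.
Codon 9: GTC Val / GTA Val — synonymous.
Nonsynonymous differences: 3.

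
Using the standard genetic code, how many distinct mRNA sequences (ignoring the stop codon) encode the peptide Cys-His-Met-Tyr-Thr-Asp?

Cys: 2 codons.
His: 2 codons.
Met: 1 codon.
Tyr: 2 codons.
Thr: 4 codons.
Asp: 2 codons.
2 × 2 × 1 × 2 × 4 × 2 = 64.

64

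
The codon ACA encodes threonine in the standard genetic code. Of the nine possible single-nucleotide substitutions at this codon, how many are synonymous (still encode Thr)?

Position 1: none → 0 synonymous.
Position 2: none → 0 synonymous.
Position 3: ACU, ACC, ACG → 3 synonymous.
Total: 0 + 0 + 3 = 3.

3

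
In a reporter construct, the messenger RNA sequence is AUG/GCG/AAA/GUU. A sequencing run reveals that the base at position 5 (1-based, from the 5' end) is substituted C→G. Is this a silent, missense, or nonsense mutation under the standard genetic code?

Position 5 falls in codon 2: GCG → Ala.
After the substitution the codon is GGG → Gly.
Ala ≠ Gly, so this is a missense mutation.

missense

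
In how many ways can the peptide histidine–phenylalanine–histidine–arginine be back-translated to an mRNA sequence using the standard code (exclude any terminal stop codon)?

His: 2 codons.
Phe: 2 codons.
His: 2 codons.
Arg: 6 codons.
2 × 2 × 2 × 6 = 48.

48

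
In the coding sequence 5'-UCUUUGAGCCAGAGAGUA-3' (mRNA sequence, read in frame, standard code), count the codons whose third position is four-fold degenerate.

2

Codon 1 UCU (Ser): third position 4-fold.
Codon 2 UUG (Leu): third position 2-fold.
Codon 3 AGC (Ser): third position 2-fold.
Codon 4 CAG (Gln): third position 2-fold.
Codon 5 AGA (Arg): third position 2-fold.
Codon 6 GUA (Val): third position 4-fold.
Four-fold degenerate third positions: 2.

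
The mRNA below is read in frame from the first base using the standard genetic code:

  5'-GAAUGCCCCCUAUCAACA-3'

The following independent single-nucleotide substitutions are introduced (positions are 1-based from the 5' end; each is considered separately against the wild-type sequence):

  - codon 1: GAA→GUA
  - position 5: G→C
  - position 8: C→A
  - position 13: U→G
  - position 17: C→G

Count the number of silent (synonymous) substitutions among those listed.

Codon 1: GAA (Glu) → GUA (Val) — missense.
Codon 2: UGC (Cys) → UCC (Ser) — missense.
Codon 3: CCC (Pro) → CAC (His) — missense.
Codon 5: UCA (Ser) → GCA (Ala) — missense.
Codon 6: ACA (Thr) → AGA (Arg) — missense.
Synonymous: 0 of 5.

0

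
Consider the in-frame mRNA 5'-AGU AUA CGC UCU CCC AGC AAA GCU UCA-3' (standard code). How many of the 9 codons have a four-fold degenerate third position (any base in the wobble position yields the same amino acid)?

Codon 1 AGU (Ser): third position 2-fold.
Codon 2 AUA (Ile): third position 3-fold.
Codon 3 CGC (Arg): third position 4-fold.
Codon 4 UCU (Ser): third position 4-fold.
Codon 5 CCC (Pro): third position 4-fold.
Codon 6 AGC (Ser): third position 2-fold.
Codon 7 AAA (Lys): third position 2-fold.
Codon 8 GCU (Ala): third position 4-fold.
Codon 9 UCA (Ser): third position 4-fold.
Four-fold degenerate third positions: 5.

5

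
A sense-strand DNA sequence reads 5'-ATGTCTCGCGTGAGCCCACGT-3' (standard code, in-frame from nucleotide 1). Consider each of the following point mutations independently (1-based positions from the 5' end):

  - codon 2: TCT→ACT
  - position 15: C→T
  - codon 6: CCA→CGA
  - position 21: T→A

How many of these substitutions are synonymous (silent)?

Codon 2: TCT (Ser) → ACT (Thr) — missense.
Codon 5: AGC (Ser) → AGT (Ser) — synonymous.
Codon 6: CCA (Pro) → CGA (Arg) — missense.
Codon 7: CGT (Arg) → CGA (Arg) — synonymous.
Synonymous: 2 of 4.

2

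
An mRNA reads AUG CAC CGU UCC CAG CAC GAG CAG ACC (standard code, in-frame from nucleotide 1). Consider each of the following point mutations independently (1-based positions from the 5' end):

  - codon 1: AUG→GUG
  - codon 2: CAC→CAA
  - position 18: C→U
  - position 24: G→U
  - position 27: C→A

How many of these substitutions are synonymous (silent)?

2

Codon 1: AUG (Met) → GUG (Val) — missense.
Codon 2: CAC (His) → CAA (Gln) — missense.
Codon 6: CAC (His) → CAU (His) — synonymous.
Codon 8: CAG (Gln) → CAU (His) — missense.
Codon 9: ACC (Thr) → ACA (Thr) — synonymous.
Synonymous: 2 of 5.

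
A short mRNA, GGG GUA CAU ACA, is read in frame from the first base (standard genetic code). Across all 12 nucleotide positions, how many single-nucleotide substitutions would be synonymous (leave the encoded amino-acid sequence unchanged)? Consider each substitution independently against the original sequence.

10

Codon 1 (GGG, Gly): 3 synonymous substitutions.
Codon 2 (GUA, Val): 3 synonymous substitutions.
Codon 3 (CAU, His): 1 synonymous substitution.
Codon 4 (ACA, Thr): 3 synonymous substitutions.
Total: 3 + 3 + 1 + 3 = 10.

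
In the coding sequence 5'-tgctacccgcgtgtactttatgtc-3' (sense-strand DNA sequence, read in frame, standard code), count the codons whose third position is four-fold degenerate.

5

Codon 1 TGC (Cys): third position 2-fold.
Codon 2 TAC (Tyr): third position 2-fold.
Codon 3 CCG (Pro): third position 4-fold.
Codon 4 CGT (Arg): third position 4-fold.
Codon 5 GTA (Val): third position 4-fold.
Codon 6 CTT (Leu): third position 4-fold.
Codon 7 TAT (Tyr): third position 2-fold.
Codon 8 GTC (Val): third position 4-fold.
Four-fold degenerate third positions: 5.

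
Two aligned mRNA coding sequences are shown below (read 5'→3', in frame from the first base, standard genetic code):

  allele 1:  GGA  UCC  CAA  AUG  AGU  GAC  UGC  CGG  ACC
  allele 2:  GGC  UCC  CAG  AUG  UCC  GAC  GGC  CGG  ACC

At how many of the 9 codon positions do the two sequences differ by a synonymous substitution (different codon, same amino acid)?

Codon 1: GGA Gly / GGC Gly — synonymous.
Codon 2: UCC Ser / UCC Ser — identical.
Codon 3: CAA Gln / CAG Gln — synonymous.
Codon 4: AUG Met / AUG Met — identical.
Codon 5: AGU Ser / UCC Ser — synonymous.
Codon 6: GAC Asp / GAC Asp — identical.
Codon 7: UGC Cys / GGC Gly — nonsynonymous.
Codon 8: CGG Arg / CGG Arg — identical.
Codon 9: ACC Thr / ACC Thr — identical.
Synonymous differences: 3.

3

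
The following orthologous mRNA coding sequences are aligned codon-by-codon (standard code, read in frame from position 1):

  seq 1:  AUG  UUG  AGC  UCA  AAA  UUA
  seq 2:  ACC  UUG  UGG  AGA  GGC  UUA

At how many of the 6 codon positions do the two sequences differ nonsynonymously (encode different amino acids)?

Codon 1: AUG Met / ACC Thr — nonsynonymous.
Codon 2: UUG Leu / UUG Leu — identical.
Codon 3: AGC Ser / UGG Trp — nonsynonymous.
Codon 4: UCA Ser / AGA Arg — nonsynonymous.
Codon 5: AAA Lys / GGC Gly — nonsynonymous.
Codon 6: UUA Leu / UUA Leu — identical.
Nonsynonymous differences: 4.

4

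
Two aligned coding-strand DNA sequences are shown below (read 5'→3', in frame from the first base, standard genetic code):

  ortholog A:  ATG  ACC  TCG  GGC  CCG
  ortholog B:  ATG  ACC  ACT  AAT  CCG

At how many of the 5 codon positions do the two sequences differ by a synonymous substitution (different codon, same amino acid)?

0

Codon 1: ATG Met / ATG Met — identical.
Codon 2: ACC Thr / ACC Thr — identical.
Codon 3: TCG Ser / ACT Thr — nonsynonymous.
Codon 4: GGC Gly / AAT Asn — nonsynonymous.
Codon 5: CCG Pro / CCG Pro — identical.
Synonymous differences: 0.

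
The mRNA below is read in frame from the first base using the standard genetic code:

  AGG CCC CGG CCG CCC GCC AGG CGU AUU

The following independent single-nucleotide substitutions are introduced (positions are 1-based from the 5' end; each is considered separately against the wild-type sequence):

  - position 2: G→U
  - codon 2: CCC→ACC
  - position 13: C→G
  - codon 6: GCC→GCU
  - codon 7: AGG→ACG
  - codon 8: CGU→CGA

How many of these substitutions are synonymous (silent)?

2

Codon 1: AGG (Arg) → AUG (Met) — missense.
Codon 2: CCC (Pro) → ACC (Thr) — missense.
Codon 5: CCC (Pro) → GCC (Ala) — missense.
Codon 6: GCC (Ala) → GCU (Ala) — synonymous.
Codon 7: AGG (Arg) → ACG (Thr) — missense.
Codon 8: CGU (Arg) → CGA (Arg) — synonymous.
Synonymous: 2 of 6.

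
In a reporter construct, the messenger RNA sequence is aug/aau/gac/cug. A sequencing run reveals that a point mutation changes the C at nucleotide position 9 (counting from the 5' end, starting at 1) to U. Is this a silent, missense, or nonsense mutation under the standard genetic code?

Position 9 falls in codon 3: GAC → Asp.
After the substitution the codon is GAU → Asp.
Both encode Asp, so the change is synonymous.

silent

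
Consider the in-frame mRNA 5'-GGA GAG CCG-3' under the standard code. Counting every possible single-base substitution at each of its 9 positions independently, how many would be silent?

7

Codon 1 (GGA, Gly): 3 synonymous substitutions.
Codon 2 (GAG, Glu): 1 synonymous substitution.
Codon 3 (CCG, Pro): 3 synonymous substitutions.
Total: 3 + 1 + 3 = 7.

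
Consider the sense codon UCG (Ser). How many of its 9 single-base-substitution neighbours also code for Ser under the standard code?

3

Position 1: none → 0 synonymous.
Position 2: none → 0 synonymous.
Position 3: UCU, UCC, UCA → 3 synonymous.
Total: 0 + 0 + 3 = 3.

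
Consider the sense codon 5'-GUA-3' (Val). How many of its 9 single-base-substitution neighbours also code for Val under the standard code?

Position 1: none → 0 synonymous.
Position 2: none → 0 synonymous.
Position 3: GUU, GUC, GUG → 3 synonymous.
Total: 0 + 0 + 3 = 3.

3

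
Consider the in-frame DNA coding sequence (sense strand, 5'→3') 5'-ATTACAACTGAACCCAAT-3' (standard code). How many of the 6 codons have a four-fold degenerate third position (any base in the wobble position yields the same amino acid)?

3

Codon 1 ATT (Ile): third position 3-fold.
Codon 2 ACA (Thr): third position 4-fold.
Codon 3 ACT (Thr): third position 4-fold.
Codon 4 GAA (Glu): third position 2-fold.
Codon 5 CCC (Pro): third position 4-fold.
Codon 6 AAT (Asn): third position 2-fold.
Four-fold degenerate third positions: 3.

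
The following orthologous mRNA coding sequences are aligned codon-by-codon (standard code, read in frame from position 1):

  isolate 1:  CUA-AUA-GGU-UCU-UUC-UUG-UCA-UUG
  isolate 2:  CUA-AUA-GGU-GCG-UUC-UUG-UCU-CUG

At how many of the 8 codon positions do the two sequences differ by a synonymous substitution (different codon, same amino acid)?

Codon 1: CUA Leu / CUA Leu — identical.
Codon 2: AUA Ile / AUA Ile — identical.
Codon 3: GGU Gly / GGU Gly — identical.
Codon 4: UCU Ser / GCG Ala — nonsynonymous.
Codon 5: UUC Phe / UUC Phe — identical.
Codon 6: UUG Leu / UUG Leu — identical.
Codon 7: UCA Ser / UCU Ser — synonymous.
Codon 8: UUG Leu / CUG Leu — synonymous.
Synonymous differences: 2.

2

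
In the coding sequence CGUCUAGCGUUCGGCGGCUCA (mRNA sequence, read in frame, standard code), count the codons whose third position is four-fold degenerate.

6

Codon 1 CGU (Arg): third position 4-fold.
Codon 2 CUA (Leu): third position 4-fold.
Codon 3 GCG (Ala): third position 4-fold.
Codon 4 UUC (Phe): third position 2-fold.
Codon 5 GGC (Gly): third position 4-fold.
Codon 6 GGC (Gly): third position 4-fold.
Codon 7 UCA (Ser): third position 4-fold.
Four-fold degenerate third positions: 6.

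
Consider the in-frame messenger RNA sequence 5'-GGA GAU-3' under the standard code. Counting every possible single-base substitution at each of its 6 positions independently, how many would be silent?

4

Codon 1 (GGA, Gly): 3 synonymous substitutions.
Codon 2 (GAU, Asp): 1 synonymous substitution.
Total: 3 + 1 = 4.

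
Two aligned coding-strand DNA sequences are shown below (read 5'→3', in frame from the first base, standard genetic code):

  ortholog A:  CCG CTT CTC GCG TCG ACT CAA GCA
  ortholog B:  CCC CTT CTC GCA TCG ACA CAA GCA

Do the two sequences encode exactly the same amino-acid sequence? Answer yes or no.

Codon 1: CCG Pro / CCC Pro — synonymous.
Codon 2: CTT Leu / CTT Leu — identical.
Codon 3: CTC Leu / CTC Leu — identical.
Codon 4: GCG Ala / GCA Ala — synonymous.
Codon 5: TCG Ser / TCG Ser — identical.
Codon 6: ACT Thr / ACA Thr — synonymous.
Codon 7: CAA Gln / CAA Gln — identical.
Codon 8: GCA Ala / GCA Ala — identical.
Nonsynonymous differences: 0 → same protein.

yes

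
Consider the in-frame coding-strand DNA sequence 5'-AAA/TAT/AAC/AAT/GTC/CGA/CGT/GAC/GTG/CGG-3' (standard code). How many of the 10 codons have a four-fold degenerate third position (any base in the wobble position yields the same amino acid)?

5

Codon 1 AAA (Lys): third position 2-fold.
Codon 2 TAT (Tyr): third position 2-fold.
Codon 3 AAC (Asn): third position 2-fold.
Codon 4 AAT (Asn): third position 2-fold.
Codon 5 GTC (Val): third position 4-fold.
Codon 6 CGA (Arg): third position 4-fold.
Codon 7 CGT (Arg): third position 4-fold.
Codon 8 GAC (Asp): third position 2-fold.
Codon 9 GTG (Val): third position 4-fold.
Codon 10 CGG (Arg): third position 4-fold.
Four-fold degenerate third positions: 5.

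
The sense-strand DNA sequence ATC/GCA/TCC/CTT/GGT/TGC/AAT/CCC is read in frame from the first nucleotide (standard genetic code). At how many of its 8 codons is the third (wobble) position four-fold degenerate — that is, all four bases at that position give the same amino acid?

5

Codon 1 ATC (Ile): third position 3-fold.
Codon 2 GCA (Ala): third position 4-fold.
Codon 3 TCC (Ser): third position 4-fold.
Codon 4 CTT (Leu): third position 4-fold.
Codon 5 GGT (Gly): third position 4-fold.
Codon 6 TGC (Cys): third position 2-fold.
Codon 7 AAT (Asn): third position 2-fold.
Codon 8 CCC (Pro): third position 4-fold.
Four-fold degenerate third positions: 5.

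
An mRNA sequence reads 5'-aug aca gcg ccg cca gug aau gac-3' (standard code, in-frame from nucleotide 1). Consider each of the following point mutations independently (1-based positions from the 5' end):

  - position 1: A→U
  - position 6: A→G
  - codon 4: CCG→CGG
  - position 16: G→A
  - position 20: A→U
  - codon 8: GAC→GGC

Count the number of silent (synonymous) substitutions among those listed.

1

Codon 1: AUG (Met) → UUG (Leu) — missense.
Codon 2: ACA (Thr) → ACG (Thr) — synonymous.
Codon 4: CCG (Pro) → CGG (Arg) — missense.
Codon 6: GUG (Val) → AUG (Met) — missense.
Codon 7: AAU (Asn) → AUU (Ile) — missense.
Codon 8: GAC (Asp) → GGC (Gly) — missense.
Synonymous: 1 of 6.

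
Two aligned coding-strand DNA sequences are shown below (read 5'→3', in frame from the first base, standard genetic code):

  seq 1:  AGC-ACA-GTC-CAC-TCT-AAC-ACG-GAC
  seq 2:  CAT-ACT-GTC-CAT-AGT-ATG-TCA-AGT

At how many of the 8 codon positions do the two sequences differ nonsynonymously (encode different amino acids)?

Codon 1: AGC Ser / CAT His — nonsynonymous.
Codon 2: ACA Thr / ACT Thr — synonymous.
Codon 3: GTC Val / GTC Val — identical.
Codon 4: CAC His / CAT His — synonymous.
Codon 5: TCT Ser / AGT Ser — synonymous.
Codon 6: AAC Asn / ATG Met — nonsynonymous.
Codon 7: ACG Thr / TCA Ser — nonsynonymous.
Codon 8: GAC Asp / AGT Ser — nonsynonymous.
Nonsynonymous differences: 4.

4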